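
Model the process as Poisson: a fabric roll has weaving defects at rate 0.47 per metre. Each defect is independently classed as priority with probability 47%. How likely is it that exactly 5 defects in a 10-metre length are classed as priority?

0.0481

Thinning: the defects that are classed as priority themselves form a Poisson process with rate 0.47 × 0.47 = 0.2209 per metre.
Over the interval, μ = 0.2209 × 10 = 2.209 (a 10-metre length = 10 metres).
P(N = 5) = e^(−2.209) · 2.209^5/5! ≈ 0.0481.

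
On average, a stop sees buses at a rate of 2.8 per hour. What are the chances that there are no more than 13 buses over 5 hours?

0.4644

Over the interval, μ = 2.8 × 5 = 14 (5 hours).
P(N ≤ 13) = Σ_{j=0}^{13} e^(−μ) μ^j/j! ≈ 0.4644.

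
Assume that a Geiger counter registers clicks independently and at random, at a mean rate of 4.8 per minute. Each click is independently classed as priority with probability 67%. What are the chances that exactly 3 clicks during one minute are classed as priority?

0.2224

Thinning: the clicks that are classed as priority themselves form a Poisson process with rate 0.67 × 4.8 = 3.216 per minute.
So μ = 3.216.
P(N = 3) = e^(−3.216) · 3.216^3/3! ≈ 0.2224.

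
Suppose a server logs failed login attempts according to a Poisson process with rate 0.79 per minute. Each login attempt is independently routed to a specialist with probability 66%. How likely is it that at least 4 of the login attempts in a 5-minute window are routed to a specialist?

Thinning: the login attempts that are routed to a specialist themselves form a Poisson process with rate 0.66 × 0.79 = 0.5214 per minute.
Over the interval, μ = 0.5214 × 5 = 2.607 (a 5-minute window = 5 minutes).
P(N ≥ 4) = 1 − P(N ≤ 3) ≈ 0.2655.

0.2655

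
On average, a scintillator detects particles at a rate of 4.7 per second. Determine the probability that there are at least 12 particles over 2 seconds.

Over the interval, μ = 4.7 × 2 = 9.4 (2 seconds).
P(N ≥ 12) = 1 − P(N ≤ 11) = 1 − Σ_{j=0}^{11} e^(−μ) μ^j/j! ≈ 0.2374.

0.2374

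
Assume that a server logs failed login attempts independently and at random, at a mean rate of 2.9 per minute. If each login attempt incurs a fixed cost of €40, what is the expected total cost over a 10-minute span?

€1160

E[N] = 2.9 × 10 = 29 (a 10-minute span = 10 minutes); E[cost] = 29 × €40 = €1160.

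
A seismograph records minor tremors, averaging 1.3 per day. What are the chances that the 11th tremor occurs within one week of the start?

Over the interval, μ = 1.3 × 7 = 9.1 (a week = 7 days).
The 11th arrival falls in the interval iff at least 11 events occur there: P(S_11 ≤ t) = P(N ≥ 11) = 1 − P(N ≤ 10) ≈ 0.3059.

0.3059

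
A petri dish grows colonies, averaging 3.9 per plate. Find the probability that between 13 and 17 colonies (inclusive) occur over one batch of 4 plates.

Over the interval, μ = 3.9 × 4 = 15.6 (a batch of 4 plates = 4 plates).
P(13 ≤ N ≤ 17) = Σ_{j=13}^{17} e^(−15.6) · 15.6^j/j! ≈ 0.4753.

0.4753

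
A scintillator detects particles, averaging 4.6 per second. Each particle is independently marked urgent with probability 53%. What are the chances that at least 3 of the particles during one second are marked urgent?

0.4402

Thinning: the particles that are marked urgent themselves form a Poisson process with rate 0.53 × 4.6 = 2.438 per second.
So μ = 2.438.
P(N ≥ 3) = 1 − P(N ≤ 2) ≈ 0.4402.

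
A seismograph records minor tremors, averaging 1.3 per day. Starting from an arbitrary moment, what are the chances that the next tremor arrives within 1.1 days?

0.7607

Inter-arrival times are exponential with rate λ = 1.3 per day.
P(T ≤ 1.1) = 1 − e^(−λt) = 1 − e^(−1.3 × 1.1) = 1 − e^(−1.43) ≈ 0.7607.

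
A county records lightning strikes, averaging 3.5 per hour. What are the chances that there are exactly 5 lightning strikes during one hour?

With mean μ = 3.5 per hour,
P(N = 5) = e^(−μ) μ^5/5! = e^(−3.5) · 3.5^5/120 ≈ 0.1322.

0.1322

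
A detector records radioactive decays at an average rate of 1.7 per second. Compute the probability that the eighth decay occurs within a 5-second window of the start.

Over the interval, μ = 1.7 × 5 = 8.5 (a 5-second window = 5 seconds).
The eighth arrival falls in the interval iff at least 8 events occur there: P(S_8 ≤ t) = P(N ≥ 8) = 1 − P(N ≤ 7) ≈ 0.6144.

0.6144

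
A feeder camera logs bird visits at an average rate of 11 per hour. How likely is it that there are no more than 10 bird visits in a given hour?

With mean μ = 11 per hour,
P(N ≤ 10) = Σ_{j=0}^{10} e^(−μ) μ^j/j! ≈ 0.4599.

0.4599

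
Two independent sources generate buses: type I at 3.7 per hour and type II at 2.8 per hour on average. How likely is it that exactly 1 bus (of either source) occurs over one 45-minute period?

Independent Poisson processes superpose: combined rate λ = 3.7 + 2.8 = 6.5 per hour.
Over the interval, μ = 6.5 × 0.75 = 4.875 (a 45-minute period = 0.75 hours).
P(N = 1) = e^(−4.875) · 4.875^1/1! ≈ 0.0372.

0.0372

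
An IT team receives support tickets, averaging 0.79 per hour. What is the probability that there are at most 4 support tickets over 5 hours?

Over the interval, μ = 0.79 × 5 = 3.95 (5 hours).
P(N ≤ 4) = Σ_{j=0}^{4} e^(−μ) μ^j/j! ≈ 0.6386.

0.6386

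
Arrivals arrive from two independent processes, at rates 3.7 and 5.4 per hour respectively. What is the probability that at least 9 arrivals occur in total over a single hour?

0.5574

Independent Poisson processes superpose: combined rate λ = 3.7 + 5.4 = 9.1 per hour.
So μ = 9.1.
P(N ≥ 9) = 1 − P(N ≤ 8) ≈ 0.5574.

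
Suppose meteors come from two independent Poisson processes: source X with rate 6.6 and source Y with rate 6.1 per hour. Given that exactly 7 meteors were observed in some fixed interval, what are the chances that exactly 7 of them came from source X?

0.0102

Given the total, each event is independently from source X with probability p = λ_X/(λ_X+λ_Y) = 6.6/12.7 ≈ 0.5197.
So K ~ Binomial(7, 6.6/12.7): P(K = 7) = C(7,7) · (6.6/12.7)^7 · (6.1/12.7)^0 ≈ 0.0102.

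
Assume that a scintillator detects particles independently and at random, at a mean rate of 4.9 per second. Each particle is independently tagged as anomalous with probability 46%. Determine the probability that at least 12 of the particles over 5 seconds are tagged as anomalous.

0.4529

Thinning: the particles that are tagged as anomalous themselves form a Poisson process with rate 0.46 × 4.9 = 2.254 per second.
Over the interval, μ = 2.254 × 5 = 11.27 (5 seconds).
P(N ≥ 12) = 1 − P(N ≤ 11) ≈ 0.4529.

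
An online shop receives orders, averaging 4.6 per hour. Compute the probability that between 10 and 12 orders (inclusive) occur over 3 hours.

Over the interval, μ = 4.6 × 3 = 13.8 (3 hours).
P(10 ≤ N ≤ 12) = Σ_{j=10}^{12} e^(−13.8) · 13.8^j/j! ≈ 0.2592.

0.2592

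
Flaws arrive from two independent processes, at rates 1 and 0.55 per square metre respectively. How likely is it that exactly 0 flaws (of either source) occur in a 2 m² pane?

0.0450

Independent Poisson processes superpose: combined rate λ = 1 + 0.55 = 1.55 per square metre.
Over the interval, μ = 1.55 × 2 = 3.1 (a 2 m² pane = 2 square metres).
P(N = 0) = e^(−3.1) · 3.1^0/0! ≈ 0.0450.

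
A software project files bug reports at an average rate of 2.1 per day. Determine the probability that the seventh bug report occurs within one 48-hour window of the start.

Over the interval, μ = 2.1 × 2 = 4.2 (a 48-hour window = 2 days).
The seventh arrival falls in the interval iff at least 7 events occur there: P(S_7 ≤ t) = P(N ≥ 7) = 1 − P(N ≤ 6) ≈ 0.1325.

0.1325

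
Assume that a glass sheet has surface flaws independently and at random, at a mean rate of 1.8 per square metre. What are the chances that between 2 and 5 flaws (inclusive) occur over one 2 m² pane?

0.7184

Over the interval, μ = 1.8 × 2 = 3.6 (a 2 m² pane = 2 square metres).
P(2 ≤ N ≤ 5) = Σ_{j=2}^{5} e^(−3.6) · 3.6^j/j! ≈ 0.7184.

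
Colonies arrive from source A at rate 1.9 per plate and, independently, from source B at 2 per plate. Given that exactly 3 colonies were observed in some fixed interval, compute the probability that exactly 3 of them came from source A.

0.1156

Given the total, each event is independently from source A with probability p = λ_A/(λ_A+λ_B) = 1.9/3.9 ≈ 0.4872.
So K ~ Binomial(3, 1.9/3.9): P(K = 3) = C(3,3) · (1.9/3.9)^3 · (2/3.9)^0 ≈ 0.1156.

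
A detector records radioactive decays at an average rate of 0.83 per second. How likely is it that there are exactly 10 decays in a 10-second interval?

Over the interval, μ = 0.83 × 10 = 8.3 (a 10-second interval = 10 seconds).
P(N = 10) = e^(−μ) μ^10/10! = e^(−8.3) · 8.3^10/3628800 ≈ 0.1063.

0.1063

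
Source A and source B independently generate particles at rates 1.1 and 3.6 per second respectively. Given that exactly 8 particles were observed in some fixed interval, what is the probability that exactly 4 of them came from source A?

Given the total, each event is independently from source A with probability p = λ_A/(λ_A+λ_B) = 1.1/4.7 ≈ 0.2340.
So K ~ Binomial(8, 1.1/4.7): P(K = 4) = C(8,4) · (1.1/4.7)^4 · (3.6/4.7)^4 ≈ 0.0723.

0.0723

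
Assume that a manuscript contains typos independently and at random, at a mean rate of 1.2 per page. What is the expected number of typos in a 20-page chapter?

24

E[N] = λt = 1.2 × 20 = 24 (a 20-page chapter = 20 pages).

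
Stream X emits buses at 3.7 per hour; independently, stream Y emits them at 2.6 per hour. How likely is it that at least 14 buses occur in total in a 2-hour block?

Independent Poisson processes superpose: combined rate λ = 3.7 + 2.6 = 6.3 per hour.
Over the interval, μ = 6.3 × 2 = 12.6 (a 2-hour block = 2 hours).
P(N ≥ 14) = 1 − P(N ≤ 13) ≈ 0.3831.

0.3831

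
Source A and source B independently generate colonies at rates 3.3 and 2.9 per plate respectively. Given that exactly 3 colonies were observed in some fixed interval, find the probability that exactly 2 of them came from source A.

Given the total, each event is independently from source A with probability p = λ_A/(λ_A+λ_B) = 3.3/6.2 ≈ 0.5323.
So K ~ Binomial(3, 3.3/6.2): P(K = 2) = C(3,2) · (3.3/6.2)^2 · (2.9/6.2)^1 ≈ 0.3975.

0.3975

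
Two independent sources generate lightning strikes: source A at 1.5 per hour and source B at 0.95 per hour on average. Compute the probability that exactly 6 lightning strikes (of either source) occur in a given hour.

0.0259

Independent Poisson processes superpose: combined rate λ = 1.5 + 0.95 = 2.45 per hour.
So μ = 2.45.
P(N = 6) = e^(−2.45) · 2.45^6/6! ≈ 0.0259.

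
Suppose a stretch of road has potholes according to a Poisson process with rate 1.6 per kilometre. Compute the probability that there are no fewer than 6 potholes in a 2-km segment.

0.1054

Over the interval, μ = 1.6 × 2 = 3.2 (a 2-km segment = 2 kilometres).
P(N ≥ 6) = 1 − P(N ≤ 5) = 1 − Σ_{j=0}^{5} e^(−μ) μ^j/j! ≈ 0.1054.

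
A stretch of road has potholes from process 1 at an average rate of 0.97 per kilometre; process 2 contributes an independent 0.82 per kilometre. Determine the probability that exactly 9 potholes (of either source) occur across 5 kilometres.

Independent Poisson processes superpose: combined rate λ = 0.97 + 0.82 = 1.79 per kilometre.
Over the interval, μ = 1.79 × 5 = 8.95 (5 kilometres).
P(N = 9) = e^(−8.95) · 8.95^9/9! ≈ 0.1317.

0.1317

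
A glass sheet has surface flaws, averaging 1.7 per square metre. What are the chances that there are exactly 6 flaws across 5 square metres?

Over the interval, μ = 1.7 × 5 = 8.5 (5 square metres).
P(N = 6) = e^(−μ) μ^6/6! = e^(−8.5) · 8.5^6/720 ≈ 0.1066.

0.1066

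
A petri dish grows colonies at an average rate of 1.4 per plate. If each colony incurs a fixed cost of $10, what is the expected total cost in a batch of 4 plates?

$56

E[N] = 1.4 × 4 = 5.6 (a batch of 4 plates = 4 plates); E[cost] = 5.6 × $10 = $56.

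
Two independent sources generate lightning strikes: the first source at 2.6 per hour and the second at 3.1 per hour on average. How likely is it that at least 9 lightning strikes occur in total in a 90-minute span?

0.4838

Independent Poisson processes superpose: combined rate λ = 2.6 + 3.1 = 5.7 per hour.
Over the interval, μ = 5.7 × 1.5 = 8.55 (a 90-minute span = 1.5 hours).
P(N ≥ 9) = 1 − P(N ≤ 8) ≈ 0.4838.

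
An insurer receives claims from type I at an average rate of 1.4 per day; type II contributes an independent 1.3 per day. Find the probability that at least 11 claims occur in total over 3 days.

0.1942

Independent Poisson processes superpose: combined rate λ = 1.4 + 1.3 = 2.7 per day.
Over the interval, μ = 2.7 × 3 = 8.1 (3 days).
P(N ≥ 11) = 1 − P(N ≤ 10) ≈ 0.1942.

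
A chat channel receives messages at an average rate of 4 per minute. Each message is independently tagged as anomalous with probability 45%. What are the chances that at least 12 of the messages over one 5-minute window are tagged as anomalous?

Thinning: the messages that are tagged as anomalous themselves form a Poisson process with rate 0.45 × 4 = 1.8 per minute.
Over the interval, μ = 1.8 × 5 = 9 (a 5-minute window = 5 minutes).
P(N ≥ 12) = 1 − P(N ≤ 11) ≈ 0.1970.

0.1970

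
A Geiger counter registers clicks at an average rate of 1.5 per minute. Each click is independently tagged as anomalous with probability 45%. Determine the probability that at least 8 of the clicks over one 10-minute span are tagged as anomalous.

0.3641

Thinning: the clicks that are tagged as anomalous themselves form a Poisson process with rate 0.45 × 1.5 = 0.675 per minute.
Over the interval, μ = 0.675 × 10 = 6.75 (a 10-minute span = 10 minutes).
P(N ≥ 8) = 1 − P(N ≤ 7) ≈ 0.3641.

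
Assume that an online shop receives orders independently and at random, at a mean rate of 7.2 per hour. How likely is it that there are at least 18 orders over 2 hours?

Over the interval, μ = 7.2 × 2 = 14.4 (2 hours).
P(N ≥ 18) = 1 − P(N ≤ 17) = 1 − Σ_{j=0}^{17} e^(−μ) μ^j/j! ≈ 0.2025.

0.2025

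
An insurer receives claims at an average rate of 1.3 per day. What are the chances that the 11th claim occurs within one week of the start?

0.3059

Over the interval, μ = 1.3 × 7 = 9.1 (a week = 7 days).
The 11th arrival falls in the interval iff at least 11 events occur there: P(S_11 ≤ t) = P(N ≥ 11) = 1 − P(N ≤ 10) ≈ 0.3059.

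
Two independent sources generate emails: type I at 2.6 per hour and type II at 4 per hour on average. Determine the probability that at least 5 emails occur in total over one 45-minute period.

Independent Poisson processes superpose: combined rate λ = 2.6 + 4 = 6.6 per hour.
Over the interval, μ = 6.6 × 0.75 = 4.95 (a 45-minute period = 0.75 hours).
P(N ≥ 5) = 1 − P(N ≤ 4) ≈ 0.5507.

0.5507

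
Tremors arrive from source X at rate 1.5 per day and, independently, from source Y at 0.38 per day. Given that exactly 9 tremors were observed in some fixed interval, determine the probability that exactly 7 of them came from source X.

0.3028

Given the total, each event is independently from source X with probability p = λ_X/(λ_X+λ_Y) = 1.5/1.88 ≈ 0.7979.
So K ~ Binomial(9, 1.5/1.88): P(K = 7) = C(9,7) · (1.5/1.88)^7 · (0.38/1.88)^2 ≈ 0.3028.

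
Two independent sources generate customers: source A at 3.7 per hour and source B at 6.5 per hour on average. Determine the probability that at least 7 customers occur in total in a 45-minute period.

Independent Poisson processes superpose: combined rate λ = 3.7 + 6.5 = 10.2 per hour.
Over the interval, μ = 10.2 × 0.75 = 7.65 (a 45-minute period = 0.75 hours).
P(N ≥ 7) = 1 − P(N ≤ 6) ≈ 0.6420.

0.6420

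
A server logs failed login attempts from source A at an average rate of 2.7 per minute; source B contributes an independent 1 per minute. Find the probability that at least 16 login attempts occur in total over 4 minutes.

Independent Poisson processes superpose: combined rate λ = 2.7 + 1 = 3.7 per minute.
Over the interval, μ = 3.7 × 4 = 14.8 (4 minutes).
P(N ≥ 16) = 1 − P(N ≤ 15) ≈ 0.4114.

0.4114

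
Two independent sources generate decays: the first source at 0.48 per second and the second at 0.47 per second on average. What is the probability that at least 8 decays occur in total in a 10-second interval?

Independent Poisson processes superpose: combined rate λ = 0.48 + 0.47 = 0.95 per second.
Over the interval, μ = 0.95 × 10 = 9.5 (a 10-second interval = 10 seconds).
P(N ≥ 8) = 1 − P(N ≤ 7) ≈ 0.7313.

0.7313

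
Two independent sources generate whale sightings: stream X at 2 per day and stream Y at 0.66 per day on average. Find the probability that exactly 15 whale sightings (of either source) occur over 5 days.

0.0923

Independent Poisson processes superpose: combined rate λ = 2 + 0.66 = 2.66 per day.
Over the interval, μ = 2.66 × 5 = 13.3 (5 days).
P(N = 15) = e^(−13.3) · 13.3^15/15! ≈ 0.0923.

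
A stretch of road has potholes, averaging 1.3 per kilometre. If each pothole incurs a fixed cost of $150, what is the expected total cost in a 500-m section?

E[N] = 1.3 × 0.5 = 0.65 (a 500-m section = 0.5 kilometres); E[cost] = 0.65 × $150 = $97.5.

$97.5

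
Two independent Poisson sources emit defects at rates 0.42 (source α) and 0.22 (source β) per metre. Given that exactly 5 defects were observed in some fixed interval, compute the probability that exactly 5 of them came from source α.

Given the total, each event is independently from source α with probability p = λ_α/(λ_α+λ_β) = 0.42/0.64 ≈ 0.6562.
So K ~ Binomial(5, 0.42/0.64): P(K = 5) = C(5,5) · (0.42/0.64)^5 · (0.22/0.64)^0 ≈ 0.1217.

0.1217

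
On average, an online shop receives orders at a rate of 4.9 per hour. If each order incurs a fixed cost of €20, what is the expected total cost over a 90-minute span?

€147

E[N] = 4.9 × 1.5 = 7.35 (a 90-minute span = 1.5 hours); E[cost] = 7.35 × €20 = €147.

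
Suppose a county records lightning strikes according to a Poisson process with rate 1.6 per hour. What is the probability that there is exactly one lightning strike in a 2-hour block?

Over the interval, μ = 1.6 × 2 = 3.2 (a 2-hour block = 2 hours).
P(N = 1) = e^(−μ) μ^1/1! = e^(−3.2) · 3.2^1/1 ≈ 0.1304.

0.1304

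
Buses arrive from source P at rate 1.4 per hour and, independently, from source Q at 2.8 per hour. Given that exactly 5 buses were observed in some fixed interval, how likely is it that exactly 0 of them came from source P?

0.1317

Given the total, each event is independently from source P with probability p = λ_P/(λ_P+λ_Q) = 1.4/4.2 ≈ 0.3333.
So K ~ Binomial(5, 1.4/4.2): P(K = 0) = C(5,0) · (1.4/4.2)^0 · (2.8/4.2)^5 ≈ 0.1317.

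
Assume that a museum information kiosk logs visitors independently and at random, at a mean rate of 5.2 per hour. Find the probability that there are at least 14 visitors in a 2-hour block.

Over the interval, μ = 5.2 × 2 = 10.4 (a 2-hour block = 2 hours).
P(N ≥ 14) = 1 − P(N ≤ 13) = 1 − Σ_{j=0}^{13} e^(−μ) μ^j/j! ≈ 0.1664.

0.1664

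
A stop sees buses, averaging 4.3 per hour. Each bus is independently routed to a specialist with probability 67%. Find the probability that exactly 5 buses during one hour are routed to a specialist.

0.0928

Thinning: the buses that are routed to a specialist themselves form a Poisson process with rate 0.67 × 4.3 = 2.881 per hour.
So μ = 2.881.
P(N = 5) = e^(−2.881) · 2.881^5/5! ≈ 0.0928.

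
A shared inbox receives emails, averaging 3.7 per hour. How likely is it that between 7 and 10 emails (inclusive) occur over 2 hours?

Over the interval, μ = 3.7 × 2 = 7.4 (2 hours).
P(7 ≤ N ≤ 10) = Σ_{j=7}^{10} e^(−7.4) · 7.4^j/j! ≈ 0.4787.

0.4787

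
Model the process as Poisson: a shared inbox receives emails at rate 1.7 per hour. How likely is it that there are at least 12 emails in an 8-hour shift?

0.7048

Over the interval, μ = 1.7 × 8 = 13.6 (an 8-hour shift = 8 hours).
P(N ≥ 12) = 1 − P(N ≤ 11) = 1 − Σ_{j=0}^{11} e^(−μ) μ^j/j! ≈ 0.7048.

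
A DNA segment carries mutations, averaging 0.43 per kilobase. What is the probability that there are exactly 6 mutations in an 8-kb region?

Over the interval, μ = 0.43 × 8 = 3.44 (an 8-kb region = 8 kilobases).
P(N = 6) = e^(−μ) μ^6/6! = e^(−3.44) · 3.44^6/720 ≈ 0.0738.

0.0738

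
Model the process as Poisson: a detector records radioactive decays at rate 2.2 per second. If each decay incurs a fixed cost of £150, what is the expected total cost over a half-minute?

E[N] = 2.2 × 30 = 66 (a half-minute = 30 seconds); E[cost] = 66 × £150 = £9900.

£9900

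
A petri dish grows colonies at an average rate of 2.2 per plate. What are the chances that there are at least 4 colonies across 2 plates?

0.6406

Over the interval, μ = 2.2 × 2 = 4.4 (2 plates).
P(N ≥ 4) = 1 − P(N ≤ 3) = 1 − Σ_{j=0}^{3} e^(−μ) μ^j/j! ≈ 0.6406.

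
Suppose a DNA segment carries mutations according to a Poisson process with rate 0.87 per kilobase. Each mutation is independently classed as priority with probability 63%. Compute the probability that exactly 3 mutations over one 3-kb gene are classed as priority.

0.1431

Thinning: the mutations that are classed as priority themselves form a Poisson process with rate 0.63 × 0.87 = 0.5481 per kilobase.
Over the interval, μ = 0.5481 × 3 = 1.6443 (a 3-kb gene = 3 kilobases).
P(N = 3) = e^(−1.6443) · 1.6443^3/3! ≈ 0.1431.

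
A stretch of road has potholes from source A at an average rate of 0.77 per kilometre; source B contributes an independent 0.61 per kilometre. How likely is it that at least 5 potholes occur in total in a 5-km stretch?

Independent Poisson processes superpose: combined rate λ = 0.77 + 0.61 = 1.38 per kilometre.
Over the interval, μ = 1.38 × 5 = 6.9 (a 5-km stretch = 5 kilometres).
P(N ≥ 5) = 1 − P(N ≤ 4) ≈ 0.8177.

0.8177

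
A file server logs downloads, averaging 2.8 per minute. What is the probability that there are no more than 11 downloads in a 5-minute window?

0.2600

Over the interval, μ = 2.8 × 5 = 14 (a 5-minute window = 5 minutes).
P(N ≤ 11) = Σ_{j=0}^{11} e^(−μ) μ^j/j! ≈ 0.2600.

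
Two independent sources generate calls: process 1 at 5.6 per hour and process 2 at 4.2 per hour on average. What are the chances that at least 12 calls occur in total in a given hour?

0.2807

Independent Poisson processes superpose: combined rate λ = 5.6 + 4.2 = 9.8 per hour.
So μ = 9.8.
P(N ≥ 12) = 1 − P(N ≤ 11) ≈ 0.2807.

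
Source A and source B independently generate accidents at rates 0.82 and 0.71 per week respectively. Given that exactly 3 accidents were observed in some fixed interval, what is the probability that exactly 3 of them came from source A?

Given the total, each event is independently from source A with probability p = λ_A/(λ_A+λ_B) = 0.82/1.53 ≈ 0.5359.
So K ~ Binomial(3, 0.82/1.53): P(K = 3) = C(3,3) · (0.82/1.53)^3 · (0.71/1.53)^0 ≈ 0.1539.

0.1539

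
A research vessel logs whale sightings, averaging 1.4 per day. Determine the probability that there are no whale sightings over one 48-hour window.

Over the interval, μ = 1.4 × 2 = 2.8 (a 48-hour window = 2 days).
P(N = 0) = e^(−μ) μ^0/0! = e^(−2.8) · 2.8^0/1 ≈ 0.0608.

0.0608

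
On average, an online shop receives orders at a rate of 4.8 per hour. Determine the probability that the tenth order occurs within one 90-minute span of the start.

0.1904

Over the interval, μ = 4.8 × 1.5 = 7.2 (a 90-minute span = 1.5 hours).
The tenth arrival falls in the interval iff at least 10 events occur there: P(S_10 ≤ t) = P(N ≥ 10) = 1 − P(N ≤ 9) ≈ 0.1904.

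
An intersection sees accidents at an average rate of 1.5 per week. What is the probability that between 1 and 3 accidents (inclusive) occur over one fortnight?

0.5974

Over the interval, μ = 1.5 × 2 = 3 (a fortnight = 2 weeks).
P(1 ≤ N ≤ 3) = Σ_{j=1}^{3} e^(−3) · 3^j/j! ≈ 0.5974.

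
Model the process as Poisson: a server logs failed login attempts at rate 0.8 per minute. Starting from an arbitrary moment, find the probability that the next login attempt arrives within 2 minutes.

0.7981

Inter-arrival times are exponential with rate λ = 0.8 per minute.
P(T ≤ 2) = 1 − e^(−λt) = 1 − e^(−0.8 × 2) = 1 − e^(−1.6) ≈ 0.7981.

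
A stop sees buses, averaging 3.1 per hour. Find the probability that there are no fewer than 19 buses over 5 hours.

Over the interval, μ = 3.1 × 5 = 15.5 (5 hours).
P(N ≥ 19) = 1 − P(N ≤ 18) = 1 − Σ_{j=0}^{18} e^(−μ) μ^j/j! ≈ 0.2175.

0.2175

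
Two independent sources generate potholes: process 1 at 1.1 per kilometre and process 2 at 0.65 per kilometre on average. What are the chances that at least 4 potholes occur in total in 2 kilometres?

0.4634

Independent Poisson processes superpose: combined rate λ = 1.1 + 0.65 = 1.75 per kilometre.
Over the interval, μ = 1.75 × 2 = 3.5 (2 kilometres).
P(N ≥ 4) = 1 − P(N ≤ 3) ≈ 0.4634.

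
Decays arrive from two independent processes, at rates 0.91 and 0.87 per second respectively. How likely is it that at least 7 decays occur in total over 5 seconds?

0.7840

Independent Poisson processes superpose: combined rate λ = 0.91 + 0.87 = 1.78 per second.
Over the interval, μ = 1.78 × 5 = 8.9 (5 seconds).
P(N ≥ 7) = 1 − P(N ≤ 6) ≈ 0.7840.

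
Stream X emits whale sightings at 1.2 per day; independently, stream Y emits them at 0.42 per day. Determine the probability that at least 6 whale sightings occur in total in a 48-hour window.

Independent Poisson processes superpose: combined rate λ = 1.2 + 0.42 = 1.62 per day.
Over the interval, μ = 1.62 × 2 = 3.24 (a 48-hour window = 2 days).
P(N ≥ 6) = 1 − P(N ≤ 5) ≈ 0.1100.

0.1100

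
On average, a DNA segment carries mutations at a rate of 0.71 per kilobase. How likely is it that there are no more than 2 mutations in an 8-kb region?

0.0779

Over the interval, μ = 0.71 × 8 = 5.68 (an 8-kb region = 8 kilobases).
P(N ≤ 2) = Σ_{j=0}^{2} e^(−μ) μ^j/j! ≈ 0.0779.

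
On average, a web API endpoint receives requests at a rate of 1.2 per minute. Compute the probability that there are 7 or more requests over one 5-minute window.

Over the interval, μ = 1.2 × 5 = 6 (a 5-minute window = 5 minutes).
P(N ≥ 7) = 1 − P(N ≤ 6) = 1 − Σ_{j=0}^{6} e^(−μ) μ^j/j! ≈ 0.3937.

0.3937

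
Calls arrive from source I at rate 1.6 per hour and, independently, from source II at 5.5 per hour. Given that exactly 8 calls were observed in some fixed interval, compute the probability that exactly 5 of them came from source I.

0.0151

Given the total, each event is independently from source I with probability p = λ_I/(λ_I+λ_II) = 1.6/7.1 ≈ 0.2254.
So K ~ Binomial(8, 1.6/7.1): P(K = 5) = C(8,5) · (1.6/7.1)^5 · (5.5/7.1)^3 ≈ 0.0151.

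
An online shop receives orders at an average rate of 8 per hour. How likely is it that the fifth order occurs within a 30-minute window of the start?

0.3712

Over the interval, μ = 8 × 0.5 = 4 (a 30-minute window = 0.5 hours).
The fifth arrival falls in the interval iff at least 5 events occur there: P(S_5 ≤ t) = P(N ≥ 5) = 1 − P(N ≤ 4) ≈ 0.3712.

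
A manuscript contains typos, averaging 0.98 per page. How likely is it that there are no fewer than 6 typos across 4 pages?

Over the interval, μ = 0.98 × 4 = 3.92 (4 pages).
P(N ≥ 6) = 1 − P(N ≤ 5) = 1 − Σ_{j=0}^{5} e^(−μ) μ^j/j! ≈ 0.2025.

0.2025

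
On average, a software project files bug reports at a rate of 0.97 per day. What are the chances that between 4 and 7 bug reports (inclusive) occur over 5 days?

0.5951

Over the interval, μ = 0.97 × 5 = 4.85 (5 days).
P(4 ≤ N ≤ 7) = Σ_{j=4}^{7} e^(−4.85) · 4.85^j/j! ≈ 0.5951.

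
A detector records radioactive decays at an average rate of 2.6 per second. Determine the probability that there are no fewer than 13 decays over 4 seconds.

0.2478

Over the interval, μ = 2.6 × 4 = 10.4 (4 seconds).
P(N ≥ 13) = 1 − P(N ≤ 12) = 1 − Σ_{j=0}^{12} e^(−μ) μ^j/j! ≈ 0.2478.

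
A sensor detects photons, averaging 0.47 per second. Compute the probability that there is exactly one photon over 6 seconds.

Over the interval, μ = 0.47 × 6 = 2.82 (6 seconds).
P(N = 1) = e^(−μ) μ^1/1! = e^(−2.82) · 2.82^1/1 ≈ 0.1681.

0.1681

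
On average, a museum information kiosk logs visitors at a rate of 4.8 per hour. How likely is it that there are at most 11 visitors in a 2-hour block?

Over the interval, μ = 4.8 × 2 = 9.6 (a 2-hour block = 2 hours).
P(N ≤ 11) = Σ_{j=0}^{11} e^(−μ) μ^j/j! ≈ 0.7412.

0.7412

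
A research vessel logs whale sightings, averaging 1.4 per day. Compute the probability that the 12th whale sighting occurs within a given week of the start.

0.2807

Over the interval, μ = 1.4 × 7 = 9.8 (a week = 7 days).
The 12th arrival falls in the interval iff at least 12 events occur there: P(S_12 ≤ t) = P(N ≥ 12) = 1 − P(N ≤ 11) ≈ 0.2807.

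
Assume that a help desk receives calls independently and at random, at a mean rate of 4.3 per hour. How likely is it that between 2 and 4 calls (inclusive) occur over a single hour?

With mean μ = 4.3 per hour,
P(2 ≤ N ≤ 4) = Σ_{j=2}^{4} e^(−4.3) · 4.3^j/j! ≈ 0.4985.

0.4985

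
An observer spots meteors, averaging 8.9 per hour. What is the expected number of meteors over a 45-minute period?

E[N] = λt = 8.9 × 0.75 = 6.675 (a 45-minute period = 0.75 hours).

6.675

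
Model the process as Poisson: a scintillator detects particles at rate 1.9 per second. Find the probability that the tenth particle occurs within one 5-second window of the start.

Over the interval, μ = 1.9 × 5 = 9.5 (a 5-second window = 5 seconds).
The tenth arrival falls in the interval iff at least 10 events occur there: P(S_10 ≤ t) = P(N ≥ 10) = 1 − P(N ≤ 9) ≈ 0.4782.

0.4782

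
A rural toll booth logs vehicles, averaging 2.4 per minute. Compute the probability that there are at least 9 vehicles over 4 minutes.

Over the interval, μ = 2.4 × 4 = 9.6 (4 minutes).
P(N ≥ 9) = 1 − P(N ≤ 8) = 1 − Σ_{j=0}^{8} e^(−μ) μ^j/j! ≈ 0.6204.

0.6204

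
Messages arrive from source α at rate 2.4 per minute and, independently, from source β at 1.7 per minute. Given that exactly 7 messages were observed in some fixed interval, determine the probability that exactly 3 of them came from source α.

0.2075

Given the total, each event is independently from source α with probability p = λ_α/(λ_α+λ_β) = 2.4/4.1 ≈ 0.5854.
So K ~ Binomial(7, 2.4/4.1): P(K = 3) = C(7,3) · (2.4/4.1)^3 · (1.7/4.1)^4 ≈ 0.2075.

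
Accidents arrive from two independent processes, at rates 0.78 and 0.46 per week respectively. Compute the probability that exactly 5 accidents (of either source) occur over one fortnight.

Independent Poisson processes superpose: combined rate λ = 0.78 + 0.46 = 1.24 per week.
Over the interval, μ = 1.24 × 2 = 2.48 (a fortnight = 2 weeks).
P(N = 5) = e^(−2.48) · 2.48^5/5! ≈ 0.0655.

0.0655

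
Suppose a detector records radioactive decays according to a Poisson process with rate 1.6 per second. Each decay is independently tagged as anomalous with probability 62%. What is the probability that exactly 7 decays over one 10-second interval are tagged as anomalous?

0.0922

Thinning: the decays that are tagged as anomalous themselves form a Poisson process with rate 0.62 × 1.6 = 0.992 per second.
Over the interval, μ = 0.992 × 10 = 9.92 (a 10-second interval = 10 seconds).
P(N = 7) = e^(−9.92) · 9.92^7/7! ≈ 0.0922.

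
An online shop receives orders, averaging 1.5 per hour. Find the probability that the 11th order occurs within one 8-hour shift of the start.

Over the interval, μ = 1.5 × 8 = 12 (an 8-hour shift = 8 hours).
The 11th arrival falls in the interval iff at least 11 events occur there: P(S_11 ≤ t) = P(N ≥ 11) = 1 − P(N ≤ 10) ≈ 0.6528.

0.6528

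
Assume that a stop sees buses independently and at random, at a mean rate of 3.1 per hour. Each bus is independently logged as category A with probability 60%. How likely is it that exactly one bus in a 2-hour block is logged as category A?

0.0902

Thinning: the buses that are logged as category A themselves form a Poisson process with rate 0.6 × 3.1 = 1.86 per hour.
Over the interval, μ = 1.86 × 2 = 3.72 (a 2-hour block = 2 hours).
P(N = 1) = e^(−3.72) · 3.72^1/1! ≈ 0.0902.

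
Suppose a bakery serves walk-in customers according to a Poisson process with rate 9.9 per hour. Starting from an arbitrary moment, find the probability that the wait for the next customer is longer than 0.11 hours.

0.3366

The wait for the next event is exponential with rate λ = 9.9 per hour.
P(T > 0.11) = e^(−λt) = e^(−9.9 × 0.11) = e^(−1.089) ≈ 0.3366.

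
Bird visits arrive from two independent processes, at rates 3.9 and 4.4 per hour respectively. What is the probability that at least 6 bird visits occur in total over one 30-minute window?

Independent Poisson processes superpose: combined rate λ = 3.9 + 4.4 = 8.3 per hour.
Over the interval, μ = 8.3 × 0.5 = 4.15 (a 30-minute window = 0.5 hours).
P(N ≥ 6) = 1 − P(N ≤ 5) ≈ 0.2387.

0.2387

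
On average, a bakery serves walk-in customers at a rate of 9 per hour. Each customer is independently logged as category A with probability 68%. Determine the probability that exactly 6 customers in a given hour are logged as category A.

0.1604

Thinning: the customers that are logged as category A themselves form a Poisson process with rate 0.68 × 9 = 6.12 per hour.
So μ = 6.12.
P(N = 6) = e^(−6.12) · 6.12^6/6! ≈ 0.1604.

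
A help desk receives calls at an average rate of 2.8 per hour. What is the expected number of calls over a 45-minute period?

E[N] = λt = 2.8 × 0.75 = 2.1 (a 45-minute period = 0.75 hours).

2.1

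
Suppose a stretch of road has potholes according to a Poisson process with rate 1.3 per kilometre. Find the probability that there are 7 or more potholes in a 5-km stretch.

0.4735

Over the interval, μ = 1.3 × 5 = 6.5 (a 5-km stretch = 5 kilometres).
P(N ≥ 7) = 1 − P(N ≤ 6) = 1 − Σ_{j=0}^{6} e^(−μ) μ^j/j! ≈ 0.4735.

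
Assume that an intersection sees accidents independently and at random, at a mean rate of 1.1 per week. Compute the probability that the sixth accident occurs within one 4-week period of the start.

0.2801

Over the interval, μ = 1.1 × 4 = 4.4 (a 4-week period = 4 weeks).
The sixth arrival falls in the interval iff at least 6 events occur there: P(S_6 ≤ t) = P(N ≥ 6) = 1 − P(N ≤ 5) ≈ 0.2801.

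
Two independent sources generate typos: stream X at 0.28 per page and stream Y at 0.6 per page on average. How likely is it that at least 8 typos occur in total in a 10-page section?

Independent Poisson processes superpose: combined rate λ = 0.28 + 0.6 = 0.88 per page.
Over the interval, μ = 0.88 × 10 = 8.8 (a 10-page section = 10 pages).
P(N ≥ 8) = 1 − P(N ≤ 7) ≈ 0.6522.

0.6522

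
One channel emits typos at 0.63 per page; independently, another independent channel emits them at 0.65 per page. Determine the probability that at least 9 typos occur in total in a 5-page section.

0.1967

Independent Poisson processes superpose: combined rate λ = 0.63 + 0.65 = 1.28 per page.
Over the interval, μ = 1.28 × 5 = 6.4 (a 5-page section = 5 pages).
P(N ≥ 9) = 1 − P(N ≤ 8) ≈ 0.1967.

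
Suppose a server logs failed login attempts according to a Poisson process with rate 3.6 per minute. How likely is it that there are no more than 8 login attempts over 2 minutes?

0.7027

Over the interval, μ = 3.6 × 2 = 7.2 (2 minutes).
P(N ≤ 8) = Σ_{j=0}^{8} e^(−μ) μ^j/j! ≈ 0.7027.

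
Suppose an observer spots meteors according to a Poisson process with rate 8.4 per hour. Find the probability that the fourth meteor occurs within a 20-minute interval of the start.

Over the interval, μ = 8.4 × 1/3 = 2.8 (a 20-minute interval = 1/3 hours).
The fourth arrival falls in the interval iff at least 4 events occur there: P(S_4 ≤ t) = P(N ≥ 4) = 1 − P(N ≤ 3) ≈ 0.3081.

0.3081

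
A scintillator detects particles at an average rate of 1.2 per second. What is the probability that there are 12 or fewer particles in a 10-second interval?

Over the interval, μ = 1.2 × 10 = 12 (a 10-second interval = 10 seconds).
P(N ≤ 12) = Σ_{j=0}^{12} e^(−μ) μ^j/j! ≈ 0.5760.

0.5760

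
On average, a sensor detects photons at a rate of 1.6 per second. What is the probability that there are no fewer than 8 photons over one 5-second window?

0.5470

Over the interval, μ = 1.6 × 5 = 8 (a 5-second window = 5 seconds).
P(N ≥ 8) = 1 − P(N ≤ 7) = 1 − Σ_{j=0}^{7} e^(−μ) μ^j/j! ≈ 0.5470.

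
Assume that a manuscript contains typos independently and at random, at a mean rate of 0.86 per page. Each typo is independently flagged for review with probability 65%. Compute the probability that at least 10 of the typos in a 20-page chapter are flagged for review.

0.6787

Thinning: the typos that are flagged for review themselves form a Poisson process with rate 0.65 × 0.86 = 0.559 per page.
Over the interval, μ = 0.559 × 20 = 11.18 (a 20-page chapter = 20 pages).
P(N ≥ 10) = 1 − P(N ≤ 9) ≈ 0.6787.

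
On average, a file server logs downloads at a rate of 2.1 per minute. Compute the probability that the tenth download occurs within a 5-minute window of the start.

0.6029

Over the interval, μ = 2.1 × 5 = 10.5 (a 5-minute window = 5 minutes).
The tenth arrival falls in the interval iff at least 10 events occur there: P(S_10 ≤ t) = P(N ≥ 10) = 1 − P(N ≤ 9) ≈ 0.6029.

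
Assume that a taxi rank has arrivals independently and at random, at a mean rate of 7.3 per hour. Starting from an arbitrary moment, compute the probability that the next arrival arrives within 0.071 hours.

0.4045

Inter-arrival times are exponential with rate λ = 7.3 per hour.
P(T ≤ 0.071) = 1 − e^(−λt) = 1 − e^(−7.3 × 0.071) = 1 − e^(−0.5183) ≈ 0.4045.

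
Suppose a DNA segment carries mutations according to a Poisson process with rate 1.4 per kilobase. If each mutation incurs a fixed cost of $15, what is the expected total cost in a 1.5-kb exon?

E[N] = 1.4 × 1.5 = 2.1 (a 1.5-kb exon = 1.5 kilobases); E[cost] = 2.1 × $15 = $31.5.

$31.5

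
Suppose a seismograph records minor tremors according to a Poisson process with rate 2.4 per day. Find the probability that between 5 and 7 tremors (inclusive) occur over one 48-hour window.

Over the interval, μ = 2.4 × 2 = 4.8 (a 48-hour window = 2 days).
P(5 ≤ N ≤ 7) = Σ_{j=5}^{7} e^(−4.8) · 4.8^j/j! ≈ 0.4104.

0.4104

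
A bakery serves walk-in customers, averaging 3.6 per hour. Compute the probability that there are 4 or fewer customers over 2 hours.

0.1555

Over the interval, μ = 3.6 × 2 = 7.2 (2 hours).
P(N ≤ 4) = Σ_{j=0}^{4} e^(−μ) μ^j/j! ≈ 0.1555.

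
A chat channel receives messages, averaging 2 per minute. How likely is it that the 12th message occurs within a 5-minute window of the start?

0.3032

Over the interval, μ = 2 × 5 = 10 (a 5-minute window = 5 minutes).
The 12th arrival falls in the interval iff at least 12 events occur there: P(S_12 ≤ t) = P(N ≥ 12) = 1 − P(N ≤ 11) ≈ 0.3032.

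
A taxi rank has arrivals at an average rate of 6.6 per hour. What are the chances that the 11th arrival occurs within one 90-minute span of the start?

Over the interval, μ = 6.6 × 1.5 = 9.9 (a 90-minute span = 1.5 hours).
The 11th arrival falls in the interval iff at least 11 events occur there: P(S_11 ≤ t) = P(N ≥ 11) = 1 − P(N ≤ 10) ≈ 0.4045.

0.4045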